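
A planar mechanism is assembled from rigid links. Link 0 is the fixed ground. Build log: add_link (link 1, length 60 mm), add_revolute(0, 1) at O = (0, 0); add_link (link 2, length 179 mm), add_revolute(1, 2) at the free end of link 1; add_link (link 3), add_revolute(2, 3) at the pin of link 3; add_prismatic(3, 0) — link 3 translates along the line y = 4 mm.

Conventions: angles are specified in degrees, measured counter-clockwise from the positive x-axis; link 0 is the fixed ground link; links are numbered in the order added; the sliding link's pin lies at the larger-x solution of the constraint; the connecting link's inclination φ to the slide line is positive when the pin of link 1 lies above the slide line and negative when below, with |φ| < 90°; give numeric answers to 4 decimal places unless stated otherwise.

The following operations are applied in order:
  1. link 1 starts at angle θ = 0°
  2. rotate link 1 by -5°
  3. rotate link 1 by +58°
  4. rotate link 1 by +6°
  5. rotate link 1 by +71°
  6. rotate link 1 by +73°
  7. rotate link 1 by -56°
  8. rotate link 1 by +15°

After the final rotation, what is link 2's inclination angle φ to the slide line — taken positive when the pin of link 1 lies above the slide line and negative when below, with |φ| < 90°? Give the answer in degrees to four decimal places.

geometry: r = 60 mm, L = 179 mm, e = 4 mm; θ starts at 0°
rotate link 1 by -5°: θ ← 0° -5° = -5°
rotate link 1 by +58°: θ ← -5° +58° = 53°
rotate link 1 by +6°: θ ← 53° +6° = 59°
rotate link 1 by +71°: θ ← 59° +71° = 130°
rotate link 1 by +73°: θ ← 130° +73° = 203°
rotate link 1 by -56°: θ ← 203° -56° = 147°
rotate link 1 by +15°: θ ← 147° +15° = 162°
h = r sin θ − e = 18.541020 − 4 = 14.541020
sin φ = h / L = 14.541020 / 179 = 0.08123475
φ = arcsin(0.08123475) = 4.659543°

4.6595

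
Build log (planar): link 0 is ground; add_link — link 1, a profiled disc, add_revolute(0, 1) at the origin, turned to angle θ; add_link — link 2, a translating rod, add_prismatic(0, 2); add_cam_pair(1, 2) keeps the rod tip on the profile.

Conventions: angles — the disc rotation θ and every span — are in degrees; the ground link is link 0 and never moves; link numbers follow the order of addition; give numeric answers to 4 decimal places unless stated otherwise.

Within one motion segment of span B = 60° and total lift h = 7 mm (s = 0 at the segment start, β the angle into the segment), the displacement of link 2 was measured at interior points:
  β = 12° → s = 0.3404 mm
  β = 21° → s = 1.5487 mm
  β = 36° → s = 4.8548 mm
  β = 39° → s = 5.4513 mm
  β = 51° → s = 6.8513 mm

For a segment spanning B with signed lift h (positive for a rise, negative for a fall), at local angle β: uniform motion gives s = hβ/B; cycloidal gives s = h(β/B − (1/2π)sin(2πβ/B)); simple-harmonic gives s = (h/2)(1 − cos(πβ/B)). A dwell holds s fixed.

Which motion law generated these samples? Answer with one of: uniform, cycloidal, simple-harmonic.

candidates at β/B = r: uniform s = h·r (linear in β); cycloidal s = h·(r − sin(2πr)/(2π)); simple-harmonic s = (h/2)(1 − cos(πr))
β=12°: printed 0.3404 | uniform 1.4000, cycloidal 0.3404, simple-harmonic 0.6684
β=21°: printed 1.5487 | uniform 2.4500, cycloidal 1.5487, simple-harmonic 1.9110
β=36°: printed 4.8548 | uniform 4.2000, cycloidal 4.8548, simple-harmonic 4.5816
β=39°: printed 5.4513 | uniform 4.5500, cycloidal 5.4513, simple-harmonic 5.0890
β=51°: printed 6.8513 | uniform 5.9500, cycloidal 6.8513, simple-harmonic 6.6185
only one law matches every sample → cycloidal

cycloidal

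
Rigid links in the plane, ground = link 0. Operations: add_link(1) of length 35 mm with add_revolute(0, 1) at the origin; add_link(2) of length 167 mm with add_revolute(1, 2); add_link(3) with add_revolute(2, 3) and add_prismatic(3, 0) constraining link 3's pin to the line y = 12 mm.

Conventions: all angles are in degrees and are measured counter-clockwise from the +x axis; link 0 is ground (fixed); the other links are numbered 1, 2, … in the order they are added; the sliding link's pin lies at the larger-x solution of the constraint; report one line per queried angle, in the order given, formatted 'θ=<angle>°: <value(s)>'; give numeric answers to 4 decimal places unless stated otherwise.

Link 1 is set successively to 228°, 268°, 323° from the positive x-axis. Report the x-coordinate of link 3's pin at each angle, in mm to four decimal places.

geometry: r = 35 mm, L = 167 mm, e = 12 mm
θ=228°: crank pin P = (r cos θ, r sin θ) = (-23.419571, -26.010069)
θ=228°: h = r sin θ − e = -26.010069 − 12 = -38.010069
θ=228°: x = r cos θ + √(L² − h²) = -23.419571 + 162.616834 = 139.197263
θ=268°: crank pin P = (r cos θ, r sin θ) = (-1.221482, -34.978679)
θ=268°: h = r sin θ − e = -34.978679 − 12 = -46.978679
θ=268°: x = r cos θ + √(L² − h²) = -1.221482 + 160.256057 = 159.034574
θ=323°: crank pin P = (r cos θ, r sin θ) = (27.952243, -21.063526)
θ=323°: h = r sin θ − e = -21.063526 − 12 = -33.063526
θ=323°: x = r cos θ + √(L² − h²) = 27.952243 + 163.694237 = 191.646480

θ=228°: 139.1973
θ=268°: 159.0346
θ=323°: 191.6465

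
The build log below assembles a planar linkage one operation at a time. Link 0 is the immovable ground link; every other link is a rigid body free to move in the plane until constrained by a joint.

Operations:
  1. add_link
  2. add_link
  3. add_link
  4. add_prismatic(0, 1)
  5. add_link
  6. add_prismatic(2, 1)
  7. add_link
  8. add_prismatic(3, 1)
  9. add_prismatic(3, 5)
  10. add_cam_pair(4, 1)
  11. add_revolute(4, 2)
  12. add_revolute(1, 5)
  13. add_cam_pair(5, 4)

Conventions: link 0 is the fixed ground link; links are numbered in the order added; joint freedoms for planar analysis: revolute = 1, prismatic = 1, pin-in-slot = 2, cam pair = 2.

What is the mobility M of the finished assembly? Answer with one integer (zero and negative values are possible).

link 0 = ground. State L|J1|J2 = 1|0|0
+link1  2|0|0
+link2  3|0|0
+link3  4|0|0
P(0,1) f=1→J1  4|1|0
+link4  5|1|0
P(2,1) f=1→J1  5|2|0
+link5  6|2|0
P(3,1) f=1→J1  6|3|0
P(3,5) f=1→J1  6|4|0
C(4,1) f=2→J2  6|4|1
R(4,2) f=1→J1  6|5|1
R(1,5) f=1→J1  6|6|1
C(5,4) f=2→J2  6|6|2
M = 3(6−1)−2·6−2 = 15−12−2 = 1

M = 1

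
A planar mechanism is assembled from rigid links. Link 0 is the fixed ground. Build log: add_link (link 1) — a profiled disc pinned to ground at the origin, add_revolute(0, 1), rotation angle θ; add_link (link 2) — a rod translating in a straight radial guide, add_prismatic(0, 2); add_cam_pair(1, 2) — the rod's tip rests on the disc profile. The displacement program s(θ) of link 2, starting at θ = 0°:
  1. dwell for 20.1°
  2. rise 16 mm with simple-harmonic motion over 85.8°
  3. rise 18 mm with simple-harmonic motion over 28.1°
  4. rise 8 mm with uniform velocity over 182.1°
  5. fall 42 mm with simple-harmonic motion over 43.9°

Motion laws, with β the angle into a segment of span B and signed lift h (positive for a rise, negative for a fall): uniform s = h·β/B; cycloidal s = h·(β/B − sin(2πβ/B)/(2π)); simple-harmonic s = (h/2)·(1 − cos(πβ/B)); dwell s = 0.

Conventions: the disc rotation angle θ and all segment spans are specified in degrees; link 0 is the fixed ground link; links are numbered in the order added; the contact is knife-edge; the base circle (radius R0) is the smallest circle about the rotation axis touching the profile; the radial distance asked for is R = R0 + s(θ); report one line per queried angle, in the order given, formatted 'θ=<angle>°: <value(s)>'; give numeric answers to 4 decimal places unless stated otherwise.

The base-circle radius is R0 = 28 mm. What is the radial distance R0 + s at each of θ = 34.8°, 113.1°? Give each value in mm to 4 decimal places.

seg 1 [0°–20.1°] dwell: s stays 0.0000
seg 2 [20.1°–105.9°] simple-harmonic, h=16: θ=34.8° here. β=14.7, B=85.8. 16/2·(1 − cos(π·0.1713)) = 1.1311 → s = 1.1311
seg 2 [20.1°–105.9°] simple-harmonic, h=16: full span → s += 16 → s = 16.0000
seg 3 [105.9°–134°] simple-harmonic, h=18: θ=113.1° here. β=7.2, B=28.1. 18/2·(1 − cos(π·0.2562)) = 2.7618 → s = 18.7618
θ=34.8°: R = R0 + s = 28 + 1.1311 = 29.1311
θ=113.1°: R = R0 + s = 28 + 18.7618 = 46.7618

θ=34.8°: 29.1311
θ=113.1°: 46.7618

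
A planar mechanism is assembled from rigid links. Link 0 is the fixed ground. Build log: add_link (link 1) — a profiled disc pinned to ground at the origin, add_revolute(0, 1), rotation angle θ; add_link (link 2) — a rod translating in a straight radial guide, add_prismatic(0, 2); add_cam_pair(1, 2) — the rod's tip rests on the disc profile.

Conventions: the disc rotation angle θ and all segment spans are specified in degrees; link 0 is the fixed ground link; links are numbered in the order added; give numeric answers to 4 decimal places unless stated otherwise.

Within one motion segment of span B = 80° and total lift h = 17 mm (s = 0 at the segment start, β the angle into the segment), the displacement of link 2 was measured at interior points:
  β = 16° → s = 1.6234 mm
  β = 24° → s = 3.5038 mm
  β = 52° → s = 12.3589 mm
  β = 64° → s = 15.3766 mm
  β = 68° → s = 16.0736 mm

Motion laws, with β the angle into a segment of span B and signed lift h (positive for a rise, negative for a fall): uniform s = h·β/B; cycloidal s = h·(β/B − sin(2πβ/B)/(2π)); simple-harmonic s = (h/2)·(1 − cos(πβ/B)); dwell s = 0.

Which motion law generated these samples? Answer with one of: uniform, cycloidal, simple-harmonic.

candidates at β/B = r: uniform s = h·r (linear in β); cycloidal s = h·(r − sin(2πr)/(2π)); simple-harmonic s = (h/2)(1 − cos(πr))
β=16°: printed 1.6234 | uniform 3.4000, cycloidal 0.8268, simple-harmonic 1.6234
β=24°: printed 3.5038 | uniform 5.1000, cycloidal 2.5268, simple-harmonic 3.5038
β=52°: printed 12.3589 | uniform 11.0500, cycloidal 13.2389, simple-harmonic 12.3589
β=64°: printed 15.3766 | uniform 13.6000, cycloidal 16.1732, simple-harmonic 15.3766
β=68°: printed 16.0736 | uniform 14.4500, cycloidal 16.6389, simple-harmonic 16.0736
only one law matches every sample → simple-harmonic

simple-harmonic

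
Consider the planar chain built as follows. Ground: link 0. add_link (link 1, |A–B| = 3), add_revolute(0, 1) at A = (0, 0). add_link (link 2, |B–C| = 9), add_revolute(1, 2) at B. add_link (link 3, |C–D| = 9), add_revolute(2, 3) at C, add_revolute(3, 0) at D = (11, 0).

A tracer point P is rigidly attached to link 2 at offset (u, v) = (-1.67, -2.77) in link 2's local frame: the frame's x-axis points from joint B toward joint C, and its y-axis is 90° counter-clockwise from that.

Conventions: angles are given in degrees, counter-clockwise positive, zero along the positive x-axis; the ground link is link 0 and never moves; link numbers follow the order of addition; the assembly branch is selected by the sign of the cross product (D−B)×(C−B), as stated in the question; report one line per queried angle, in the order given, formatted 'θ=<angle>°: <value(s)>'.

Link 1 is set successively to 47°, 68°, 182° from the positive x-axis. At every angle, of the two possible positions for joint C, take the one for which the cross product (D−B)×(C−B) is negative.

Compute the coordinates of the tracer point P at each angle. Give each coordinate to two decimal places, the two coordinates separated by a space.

A=(0,0), D=(11.00,0)
θ=47°: B = A + 3.00·(cos47°, sin47°) = (2.0460, 2.1941)
θ=47°: |BD| = 9.2189
θ=47°: circle(B,9.00) ∩ circle(D,9.00): a=4.6094, h=7.7300
θ=47°:   candidates: C₊=(8.3627,8.6049) cross=71.262; C₋=(4.6833,-6.4109) cross=-71.262
θ=47°:   branch - wants cross < 0 → take C=(4.6833,-6.4109) (cross=-71.262)
θ=47°: ex = (C−B)/|BC| = (0.2930,-0.9561); ey = (0.9561,0.2930)
θ=47°: P = B + -1.67·ex + -2.77·ey = (-1.0918,2.9791)
θ=68°: B = A + 3.00·(cos68°, sin68°) = (1.1238, 2.7816)
θ=68°: |BD| = 10.2604
θ=68°: circle(B,9.00) ∩ circle(D,9.00): a=5.1302, h=7.3947
θ=68°:   candidates: C₊=(8.0666,8.5085) cross=75.872; C₋=(4.0572,-5.7270) cross=-75.872
θ=68°:   branch - wants cross < 0 → take C=(4.0572,-5.7270) (cross=-75.872)
θ=68°: ex = (C−B)/|BC| = (0.3259,-0.9454); ey = (0.9454,0.3259)
θ=68°: P = B + -1.67·ex + -2.77·ey = (-2.0392,3.4575)
θ=182°: B = A + 3.00·(cos182°, sin182°) = (-2.9982, -0.1047)
θ=182°: |BD| = 13.9986
θ=182°: circle(B,9.00) ∩ circle(D,9.00): a=6.9993, h=5.6577
θ=182°:   candidates: C₊=(3.9586,5.6052) cross=79.200; C₋=(4.0432,-5.7099) cross=-79.200
θ=182°:   branch - wants cross < 0 → take C=(4.0432,-5.7099) (cross=-79.200)
θ=182°: ex = (C−B)/|BC| = (0.7824,-0.6228); ey = (0.6228,0.7824)
θ=182°: P = B + -1.67·ex + -2.77·ey = (-6.0299,-1.2318)

θ=47°: -1.09 2.98
θ=68°: -2.04 3.46
θ=182°: -6.03 -1.23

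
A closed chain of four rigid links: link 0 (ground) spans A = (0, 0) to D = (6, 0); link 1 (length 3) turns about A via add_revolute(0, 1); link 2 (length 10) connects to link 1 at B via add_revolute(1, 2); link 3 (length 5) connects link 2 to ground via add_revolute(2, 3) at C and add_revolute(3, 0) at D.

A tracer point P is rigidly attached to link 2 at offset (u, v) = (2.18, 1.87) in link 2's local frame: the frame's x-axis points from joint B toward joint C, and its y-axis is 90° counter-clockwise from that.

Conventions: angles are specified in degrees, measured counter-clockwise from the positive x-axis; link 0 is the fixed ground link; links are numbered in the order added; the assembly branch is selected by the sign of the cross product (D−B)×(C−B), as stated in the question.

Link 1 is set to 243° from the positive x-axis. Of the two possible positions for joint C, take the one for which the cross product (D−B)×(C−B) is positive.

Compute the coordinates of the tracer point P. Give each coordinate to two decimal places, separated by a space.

A=(0,0), D=(6.00,0)
B = A + 3.00·(cos243°, sin243°) = (-1.3620, -2.6730)
|BD| = 7.8322
circle(B,10.00) ∩ circle(D,5.00): a=8.7040, h=4.9234
  candidates: C₊=(5.1392,4.9253) cross=38.561; C₋=(8.4997,-4.3303) cross=-38.561
  branch + wants cross > 0 → take C=(5.1392,4.9253) (cross=38.561)
ex = (C−B)/|BC| = (0.6501,0.7598); ey = (-0.7598,0.6501)
P = B + 2.18·ex + 1.87·ey = (-1.3656,0.1991)

-1.37 0.20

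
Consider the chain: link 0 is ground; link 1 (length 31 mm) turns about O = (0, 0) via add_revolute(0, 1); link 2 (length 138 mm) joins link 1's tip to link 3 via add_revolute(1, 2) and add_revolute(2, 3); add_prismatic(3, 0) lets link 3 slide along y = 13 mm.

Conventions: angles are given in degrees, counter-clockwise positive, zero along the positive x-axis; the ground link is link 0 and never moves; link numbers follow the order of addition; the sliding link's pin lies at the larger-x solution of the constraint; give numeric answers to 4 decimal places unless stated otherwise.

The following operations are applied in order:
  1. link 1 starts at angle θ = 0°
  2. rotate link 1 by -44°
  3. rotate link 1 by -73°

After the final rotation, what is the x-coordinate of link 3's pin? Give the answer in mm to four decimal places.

geometry: r = 31 mm, L = 138 mm, e = 13 mm; θ starts at 0°
rotate link 1 by -44°: θ ← 0° -44° = -44°
rotate link 1 by -73°: θ ← -44° -73° = -117°
crank pin P = (r cos θ, r sin θ) = (-14.073705, -27.621202)
h = r sin θ − e = -27.621202 − 13 = -40.621202
x = r cos θ + √(L² − h²) = -14.073705 + 131.886004 = 117.812298

117.8123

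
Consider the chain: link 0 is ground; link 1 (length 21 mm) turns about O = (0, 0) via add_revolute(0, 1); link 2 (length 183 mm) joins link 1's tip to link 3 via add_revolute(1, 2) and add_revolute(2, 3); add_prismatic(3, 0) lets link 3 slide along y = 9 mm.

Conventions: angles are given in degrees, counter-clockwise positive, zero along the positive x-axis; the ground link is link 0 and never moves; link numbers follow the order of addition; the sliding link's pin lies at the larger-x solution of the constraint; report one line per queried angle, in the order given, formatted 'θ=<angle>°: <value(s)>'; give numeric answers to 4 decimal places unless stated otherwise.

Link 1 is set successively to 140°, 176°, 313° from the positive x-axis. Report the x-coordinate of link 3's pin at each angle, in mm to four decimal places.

geometry: r = 21 mm, L = 183 mm, e = 9 mm
θ=140°: crank pin P = (r cos θ, r sin θ) = (-16.086933, 13.498540)
θ=140°: h = r sin θ − e = 13.498540 − 9 = 4.498540
θ=140°: x = r cos θ + √(L² − h²) = -16.086933 + 182.944700 = 166.857766
θ=176°: crank pin P = (r cos θ, r sin θ) = (-20.948845, 1.464886)
θ=176°: h = r sin θ − e = 1.464886 − 9 = -7.535114
θ=176°: x = r cos θ + √(L² − h²) = -20.948845 + 182.844803 = 161.895958
θ=313°: crank pin P = (r cos θ, r sin θ) = (14.321966, -15.358428)
θ=313°: h = r sin θ − e = -15.358428 − 9 = -24.358428
θ=313°: x = r cos θ + √(L² − h²) = 14.321966 + 181.371627 = 195.693592

θ=140°: 166.8578
θ=176°: 161.8960
θ=313°: 195.6936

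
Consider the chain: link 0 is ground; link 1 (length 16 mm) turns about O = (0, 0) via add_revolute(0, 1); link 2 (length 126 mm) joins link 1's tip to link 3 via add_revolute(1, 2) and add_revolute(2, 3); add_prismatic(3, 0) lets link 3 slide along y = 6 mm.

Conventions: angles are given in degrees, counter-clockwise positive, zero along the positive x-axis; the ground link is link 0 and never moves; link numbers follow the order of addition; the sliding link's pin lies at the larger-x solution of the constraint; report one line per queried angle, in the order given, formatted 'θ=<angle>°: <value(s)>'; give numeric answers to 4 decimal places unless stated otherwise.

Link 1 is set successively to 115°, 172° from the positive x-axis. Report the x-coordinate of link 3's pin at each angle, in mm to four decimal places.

geometry: r = 16 mm, L = 126 mm, e = 6 mm
θ=115°: crank pin P = (r cos θ, r sin θ) = (-6.761892, 14.500925)
θ=115°: h = r sin θ − e = 14.500925 − 6 = 8.500925
θ=115°: x = r cos θ + √(L² − h²) = -6.761892 + 125.712904 = 118.951012
θ=172°: crank pin P = (r cos θ, r sin θ) = (-15.844289, 2.226770)
θ=172°: h = r sin θ − e = 2.226770 − 6 = -3.773230
θ=172°: x = r cos θ + √(L² − h²) = -15.844289 + 125.943490 = 110.099201

θ=115°: 118.9510
θ=172°: 110.0992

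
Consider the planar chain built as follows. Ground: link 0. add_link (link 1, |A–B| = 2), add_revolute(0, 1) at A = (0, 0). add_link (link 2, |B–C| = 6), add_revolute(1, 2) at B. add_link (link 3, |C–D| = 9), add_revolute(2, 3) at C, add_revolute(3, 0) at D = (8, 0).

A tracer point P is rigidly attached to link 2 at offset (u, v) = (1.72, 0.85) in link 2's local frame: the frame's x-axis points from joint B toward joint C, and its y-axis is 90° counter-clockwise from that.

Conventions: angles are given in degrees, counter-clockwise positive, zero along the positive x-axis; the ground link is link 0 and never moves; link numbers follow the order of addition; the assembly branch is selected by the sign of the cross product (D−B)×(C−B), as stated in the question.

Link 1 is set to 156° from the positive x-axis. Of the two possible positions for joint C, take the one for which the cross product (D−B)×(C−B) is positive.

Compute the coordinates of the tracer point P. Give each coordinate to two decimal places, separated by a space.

A=(0,0), D=(8.00,0)
B = A + 2.00·(cos156°, sin156°) = (-1.8271, 0.8135)
|BD| = 9.8607
circle(B,6.00) ∩ circle(D,9.00): a=2.6486, h=5.3838
  candidates: C₊=(1.2566,5.9604) cross=53.088; C₋=(0.3683,-4.7705) cross=-53.088
  branch + wants cross > 0 → take C=(1.2566,5.9604) (cross=53.088)
ex = (C−B)/|BC| = (0.5139,0.8578); ey = (-0.8578,0.5139)
P = B + 1.72·ex + 0.85·ey = (-1.6723,2.7258)

-1.67 2.73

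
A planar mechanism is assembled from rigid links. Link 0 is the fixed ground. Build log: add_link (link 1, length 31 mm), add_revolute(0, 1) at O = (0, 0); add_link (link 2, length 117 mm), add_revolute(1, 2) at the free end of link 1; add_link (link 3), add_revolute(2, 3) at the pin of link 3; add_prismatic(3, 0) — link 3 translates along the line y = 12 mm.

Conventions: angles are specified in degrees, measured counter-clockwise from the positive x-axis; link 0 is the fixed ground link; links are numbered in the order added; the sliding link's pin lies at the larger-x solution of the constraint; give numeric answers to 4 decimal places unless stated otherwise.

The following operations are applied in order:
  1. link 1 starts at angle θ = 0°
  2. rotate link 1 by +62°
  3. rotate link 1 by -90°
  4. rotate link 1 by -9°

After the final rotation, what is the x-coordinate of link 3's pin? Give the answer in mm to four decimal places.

geometry: r = 31 mm, L = 117 mm, e = 12 mm; θ starts at 0°
rotate link 1 by +62°: θ ← 0° +62° = 62°
rotate link 1 by -90°: θ ← 62° -90° = -28°
rotate link 1 by -9°: θ ← -28° -9° = -37°
crank pin P = (r cos θ, r sin θ) = (24.757701, -18.656266)
h = r sin θ − e = -18.656266 − 12 = -30.656266
x = r cos θ + √(L² − h²) = 24.757701 + 112.912326 = 137.670027

137.6700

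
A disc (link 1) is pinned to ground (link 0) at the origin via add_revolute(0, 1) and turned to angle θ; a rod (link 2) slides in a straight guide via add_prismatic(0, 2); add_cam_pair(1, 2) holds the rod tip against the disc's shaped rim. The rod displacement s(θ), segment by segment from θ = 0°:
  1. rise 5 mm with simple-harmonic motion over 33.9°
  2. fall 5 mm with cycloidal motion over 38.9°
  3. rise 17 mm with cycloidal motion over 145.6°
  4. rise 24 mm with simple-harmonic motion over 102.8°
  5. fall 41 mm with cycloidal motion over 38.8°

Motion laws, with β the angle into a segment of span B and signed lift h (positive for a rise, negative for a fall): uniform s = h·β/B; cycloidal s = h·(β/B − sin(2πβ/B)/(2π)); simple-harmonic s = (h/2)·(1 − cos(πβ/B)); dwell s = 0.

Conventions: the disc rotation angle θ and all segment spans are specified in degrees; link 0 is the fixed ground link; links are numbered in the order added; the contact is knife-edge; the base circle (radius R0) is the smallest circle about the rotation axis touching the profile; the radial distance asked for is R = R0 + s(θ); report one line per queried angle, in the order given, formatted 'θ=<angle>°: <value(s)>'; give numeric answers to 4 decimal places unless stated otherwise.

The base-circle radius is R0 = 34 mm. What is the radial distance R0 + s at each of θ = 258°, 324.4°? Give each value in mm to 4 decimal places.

segment 1 (0° to 33.9°, simple-harmonic, h = 5) is passed completely: s = 0.0000 + (5) = 5.0000
segment 2 (33.9° to 72.8°, cycloidal, h = -5) is passed completely: s = 5.0000 + (-5) = 0.0000
segment 3 (72.8° to 218.4°, cycloidal, h = 17) is passed completely: s = 0.0000 + (17) = 17.0000
θ = 258° falls in segment 4 (218.4° to 321.2°, simple-harmonic, h = 24): β = 258 − 218.4 = 39.6°, B = 102.8°; Δs = 24/2·(1 − cos(π·0.3852)) = 7.7658; s = 17.0000 + 7.7658 = 24.7658
segment 4 (218.4° to 321.2°, simple-harmonic, h = 24) is passed completely: s = 17.0000 + (24) = 41.0000
θ = 324.4° falls in segment 5 (321.2° to 360°, cycloidal, h = -41): β = 324.4 − 321.2 = 3.2°, B = 38.8°; Δs = -41·(0.0825 − sin(2π·0.0825)/(2π)) = -0.1493; s = 41.0000 − 0.1493 = 40.8507
θ=258°: R = R0 + s = 34 + 24.7658 = 58.7658
θ=324.4°: R = R0 + s = 34 + 40.8507 = 74.8507

θ=258°: 58.7658
θ=324.4°: 74.8507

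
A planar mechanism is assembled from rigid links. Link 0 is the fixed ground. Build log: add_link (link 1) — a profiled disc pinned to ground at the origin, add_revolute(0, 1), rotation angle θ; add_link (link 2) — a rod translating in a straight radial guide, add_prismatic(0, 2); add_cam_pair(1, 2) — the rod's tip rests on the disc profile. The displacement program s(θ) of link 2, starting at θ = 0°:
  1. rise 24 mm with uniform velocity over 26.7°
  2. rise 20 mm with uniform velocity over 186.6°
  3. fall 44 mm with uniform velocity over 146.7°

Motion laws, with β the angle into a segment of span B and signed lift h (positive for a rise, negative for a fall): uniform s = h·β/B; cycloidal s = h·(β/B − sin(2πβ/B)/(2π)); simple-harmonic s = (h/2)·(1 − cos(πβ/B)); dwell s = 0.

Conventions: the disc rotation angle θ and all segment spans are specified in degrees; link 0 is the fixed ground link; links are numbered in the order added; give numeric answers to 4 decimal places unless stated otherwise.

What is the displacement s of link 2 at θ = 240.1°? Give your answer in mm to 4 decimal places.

seg 1 [0°–26.7°] uniform, h=24: full span → s += 24 → s = 24.0000
seg 2 [26.7°–213.3°] uniform, h=20: full span → s += 20 → s = 44.0000
seg 3 [213.3°–360°] uniform, h=-44: θ=240.1° here. β=26.8, B=146.7. -44·26.8/146.7 = -8.0382 → s = 35.9618

35.9618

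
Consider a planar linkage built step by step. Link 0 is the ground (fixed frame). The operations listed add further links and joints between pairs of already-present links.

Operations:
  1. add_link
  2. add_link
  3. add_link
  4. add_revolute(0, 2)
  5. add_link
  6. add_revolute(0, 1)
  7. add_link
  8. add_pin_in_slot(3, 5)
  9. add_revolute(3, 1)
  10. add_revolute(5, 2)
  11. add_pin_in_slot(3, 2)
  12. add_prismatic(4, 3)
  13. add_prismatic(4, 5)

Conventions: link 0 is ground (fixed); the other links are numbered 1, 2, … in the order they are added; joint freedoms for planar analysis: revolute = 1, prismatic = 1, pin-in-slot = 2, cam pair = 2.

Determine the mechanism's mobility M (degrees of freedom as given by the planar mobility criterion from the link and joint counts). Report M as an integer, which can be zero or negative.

ground; <1,0,0>
#1 <2,0,0>
#2 <3,0,0>
#3 <4,0,0>
R:0↔2 J1 <4,1,0>
#4 <5,1,0>
R:0↔1 J1 <5,2,0>
#5 <6,2,0>
PS:3↔5 J2 <6,2,1>
R:3↔1 J1 <6,3,1>
R:5↔2 J1 <6,4,1>
PS:3↔2 J2 <6,4,2>
P:4↔3 J1 <6,5,2>
P:4↔5 J1 <6,6,2>
3×5 − 2×6 − 1×2 = 1

M = 1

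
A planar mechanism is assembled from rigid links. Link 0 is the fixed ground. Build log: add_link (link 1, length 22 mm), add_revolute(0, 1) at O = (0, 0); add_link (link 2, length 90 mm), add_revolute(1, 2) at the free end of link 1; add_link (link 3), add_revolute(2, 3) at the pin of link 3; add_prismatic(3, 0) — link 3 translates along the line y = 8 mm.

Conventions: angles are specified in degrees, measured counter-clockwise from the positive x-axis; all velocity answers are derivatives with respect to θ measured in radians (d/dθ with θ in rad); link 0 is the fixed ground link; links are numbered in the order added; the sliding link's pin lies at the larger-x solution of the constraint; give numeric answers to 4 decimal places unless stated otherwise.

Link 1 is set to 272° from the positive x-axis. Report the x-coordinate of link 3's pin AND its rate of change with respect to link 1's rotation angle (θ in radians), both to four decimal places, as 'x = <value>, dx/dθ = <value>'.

geometry: r = 22 mm, L = 90 mm, e = 8 mm
crank pin P = (r cos θ, r sin θ) = (0.767789, -21.986598)
h = r sin θ − e = -21.986598 − 8 = -29.986598
x = r cos θ + √(L² − h²) = 0.767789 + 84.857551 = 85.625340
dx/dθ = −r sin θ − h·r cos θ/√(L² − h²) (θ in radians; h = -29.986598) = 22.257916

x = 85.6253, dx/dθ = 22.2579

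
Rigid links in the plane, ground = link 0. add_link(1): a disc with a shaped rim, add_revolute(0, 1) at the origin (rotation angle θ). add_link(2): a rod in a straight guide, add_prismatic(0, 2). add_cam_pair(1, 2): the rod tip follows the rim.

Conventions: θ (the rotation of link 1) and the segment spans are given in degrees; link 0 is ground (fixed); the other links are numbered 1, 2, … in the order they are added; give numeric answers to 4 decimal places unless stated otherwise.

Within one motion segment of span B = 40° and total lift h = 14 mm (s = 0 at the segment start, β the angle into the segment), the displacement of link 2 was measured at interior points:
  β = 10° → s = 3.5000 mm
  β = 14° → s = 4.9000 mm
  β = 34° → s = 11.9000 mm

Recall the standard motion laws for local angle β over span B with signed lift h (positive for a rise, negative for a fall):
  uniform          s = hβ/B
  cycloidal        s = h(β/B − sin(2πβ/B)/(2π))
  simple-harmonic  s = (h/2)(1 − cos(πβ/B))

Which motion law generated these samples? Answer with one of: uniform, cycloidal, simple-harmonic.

candidates at β/B = r: uniform s = h·r (linear in β); cycloidal s = h·(r − sin(2πr)/(2π)); simple-harmonic s = (h/2)(1 − cos(πr))
β=10°: printed 3.5000 | uniform 3.5000, cycloidal 1.2718, simple-harmonic 2.0503
β=14°: printed 4.9000 | uniform 4.9000, cycloidal 3.0974, simple-harmonic 3.8221
β=34°: printed 11.9000 | uniform 11.9000, cycloidal 13.7026, simple-harmonic 13.2370
only one law matches every sample → uniform

uniform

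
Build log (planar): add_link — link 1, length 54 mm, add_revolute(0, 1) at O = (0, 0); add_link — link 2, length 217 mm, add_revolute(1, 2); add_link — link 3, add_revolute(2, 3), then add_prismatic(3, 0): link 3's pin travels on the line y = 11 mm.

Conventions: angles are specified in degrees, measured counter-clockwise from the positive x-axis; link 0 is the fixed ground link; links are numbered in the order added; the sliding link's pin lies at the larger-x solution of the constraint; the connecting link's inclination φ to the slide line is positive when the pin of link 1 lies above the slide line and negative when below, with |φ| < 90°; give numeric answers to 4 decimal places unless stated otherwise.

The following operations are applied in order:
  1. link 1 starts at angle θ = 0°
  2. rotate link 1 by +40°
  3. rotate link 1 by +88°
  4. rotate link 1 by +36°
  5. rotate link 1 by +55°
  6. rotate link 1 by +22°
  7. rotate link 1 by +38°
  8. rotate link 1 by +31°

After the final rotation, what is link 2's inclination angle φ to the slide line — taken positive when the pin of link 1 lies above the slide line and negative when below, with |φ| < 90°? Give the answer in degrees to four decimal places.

geometry: r = 54 mm, L = 217 mm, e = 11 mm; θ starts at 0°
rotate link 1 by +40°: θ ← 0° +40° = 40°
rotate link 1 by +88°: θ ← 40° +88° = 128°
rotate link 1 by +36°: θ ← 128° +36° = 164°
rotate link 1 by +55°: θ ← 164° +55° = 219°
rotate link 1 by +22°: θ ← 219° +22° = 241°
rotate link 1 by +38°: θ ← 241° +38° = 279°
rotate link 1 by +31°: θ ← 279° +31° = 310°
h = r sin θ − e = -41.366400 − 11 = -52.366400
sin φ = h / L = -52.366400 / 217 = -0.24131982
φ = arcsin(-0.24131982) = -13.964450°

-13.9645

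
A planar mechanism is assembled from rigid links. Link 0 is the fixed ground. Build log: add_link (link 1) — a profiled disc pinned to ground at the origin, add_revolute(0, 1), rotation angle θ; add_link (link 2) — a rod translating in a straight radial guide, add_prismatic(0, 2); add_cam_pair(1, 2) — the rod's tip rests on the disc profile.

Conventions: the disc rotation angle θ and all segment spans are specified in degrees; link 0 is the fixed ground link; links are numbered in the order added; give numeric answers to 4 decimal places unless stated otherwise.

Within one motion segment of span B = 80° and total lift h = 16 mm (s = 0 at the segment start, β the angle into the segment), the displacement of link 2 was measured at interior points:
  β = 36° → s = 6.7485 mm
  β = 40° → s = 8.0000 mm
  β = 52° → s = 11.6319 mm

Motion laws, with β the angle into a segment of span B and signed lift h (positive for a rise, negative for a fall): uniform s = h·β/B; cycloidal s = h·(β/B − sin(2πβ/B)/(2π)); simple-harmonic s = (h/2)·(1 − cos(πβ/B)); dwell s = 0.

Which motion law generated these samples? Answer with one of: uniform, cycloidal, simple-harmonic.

candidates at β/B = r: uniform s = h·r (linear in β); cycloidal s = h·(r − sin(2πr)/(2π)); simple-harmonic s = (h/2)(1 − cos(πr))
β=36°: printed 6.7485 | uniform 7.2000, cycloidal 6.4131, simple-harmonic 6.7485
β=40°: printed 8.0000 | uniform 8.0000, cycloidal 8.0000, simple-harmonic 8.0000
β=52°: printed 11.6319 | uniform 10.4000, cycloidal 12.4601, simple-harmonic 11.6319
only one law matches every sample → simple-harmonic

simple-harmonic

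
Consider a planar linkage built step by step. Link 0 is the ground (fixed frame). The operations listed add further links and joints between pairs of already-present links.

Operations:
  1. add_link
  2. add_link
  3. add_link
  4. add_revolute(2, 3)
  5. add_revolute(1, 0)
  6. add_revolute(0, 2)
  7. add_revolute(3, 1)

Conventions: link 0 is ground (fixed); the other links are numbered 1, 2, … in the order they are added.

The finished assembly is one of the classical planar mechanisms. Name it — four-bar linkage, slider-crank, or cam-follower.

links: 4 (incl. ground); joints: 4 revolute, 0 prismatic, 0 higher (cam) pair, forming one closed loop
4 links in a single 4R loop → four-bar linkage

four-bar linkage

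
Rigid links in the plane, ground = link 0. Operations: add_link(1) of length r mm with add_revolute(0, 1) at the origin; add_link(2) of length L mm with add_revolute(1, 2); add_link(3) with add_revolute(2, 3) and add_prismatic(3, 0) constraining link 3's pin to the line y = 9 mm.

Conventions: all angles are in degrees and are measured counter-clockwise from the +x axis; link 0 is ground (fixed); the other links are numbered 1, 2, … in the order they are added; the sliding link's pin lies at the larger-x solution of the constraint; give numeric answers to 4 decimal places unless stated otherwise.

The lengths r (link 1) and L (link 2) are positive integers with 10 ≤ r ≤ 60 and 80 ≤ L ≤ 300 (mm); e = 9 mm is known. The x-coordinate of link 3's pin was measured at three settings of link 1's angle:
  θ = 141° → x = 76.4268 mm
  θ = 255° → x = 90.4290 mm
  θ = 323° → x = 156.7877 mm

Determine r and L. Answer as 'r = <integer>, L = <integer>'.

constraint per measurement: (x − r cos θ)² + (r sin θ − e)² = L²
subtracting the θ₁ and θ₂ equations cancels the r² and L² terms:
r = (x₁² − x₂²) / (2[(x₁cos θ₁ + e sin θ₁) − (x₂cos θ₂ + e sin θ₂)]) = 54.0001 → r = 54
L² = (x₁ − r cos θ₁)² + (r sin θ₁ − e)² = 14640.9925 → L = 121.0000 → L = 121
check at θ₃=323°: x = 156.7877 (printed 156.7877) ✓

r = 54, L = 121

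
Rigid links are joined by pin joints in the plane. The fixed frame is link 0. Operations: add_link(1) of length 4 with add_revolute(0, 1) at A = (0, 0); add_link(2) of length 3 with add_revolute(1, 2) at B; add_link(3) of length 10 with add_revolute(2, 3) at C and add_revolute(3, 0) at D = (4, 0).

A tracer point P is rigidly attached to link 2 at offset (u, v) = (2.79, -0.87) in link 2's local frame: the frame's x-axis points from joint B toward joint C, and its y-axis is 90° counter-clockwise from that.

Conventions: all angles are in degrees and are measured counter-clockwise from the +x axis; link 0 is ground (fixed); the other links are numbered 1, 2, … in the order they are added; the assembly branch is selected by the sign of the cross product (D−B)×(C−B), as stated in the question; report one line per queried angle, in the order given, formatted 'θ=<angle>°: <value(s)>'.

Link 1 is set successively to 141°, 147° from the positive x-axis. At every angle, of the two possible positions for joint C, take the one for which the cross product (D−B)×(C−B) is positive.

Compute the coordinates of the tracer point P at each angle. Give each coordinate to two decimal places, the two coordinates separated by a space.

A=(0,0), D=(4.00,0)
θ=141°: B = A + 4.00·(cos141°, sin141°) = (-3.1086, 2.5173)
θ=141°: |BD| = 7.5411
θ=141°: circle(B,3.00) ∩ circle(D,10.00): a=-2.2630, h=1.9695
θ=141°:   candidates: C₊=(-4.5844,5.1292) cross=14.852; C₋=(-5.8992,1.4162) cross=-14.852
θ=141°:   branch + wants cross > 0 → take C=(-4.5844,5.1292) (cross=14.852)
θ=141°: ex = (C−B)/|BC| = (-0.4919,0.8706); ey = (-0.8706,-0.4919)
θ=141°: P = B + 2.79·ex + -0.87·ey = (-3.7236,5.3743)
θ=147°: B = A + 4.00·(cos147°, sin147°) = (-3.3547, 2.1786)
θ=147°: |BD| = 7.6706
θ=147°: circle(B,3.00) ∩ circle(D,10.00): a=-2.0965, h=2.1459
θ=147°:   candidates: C₊=(-4.7554,4.8315) cross=16.460; C₋=(-5.9743,0.7165) cross=-16.460
θ=147°:   branch + wants cross > 0 → take C=(-4.7554,4.8315) (cross=16.460)
θ=147°: ex = (C−B)/|BC| = (-0.4669,0.8843); ey = (-0.8843,-0.4669)
θ=147°: P = B + 2.79·ex + -0.87·ey = (-3.8880,5.0520)

θ=141°: -3.72 5.37
θ=147°: -3.89 5.05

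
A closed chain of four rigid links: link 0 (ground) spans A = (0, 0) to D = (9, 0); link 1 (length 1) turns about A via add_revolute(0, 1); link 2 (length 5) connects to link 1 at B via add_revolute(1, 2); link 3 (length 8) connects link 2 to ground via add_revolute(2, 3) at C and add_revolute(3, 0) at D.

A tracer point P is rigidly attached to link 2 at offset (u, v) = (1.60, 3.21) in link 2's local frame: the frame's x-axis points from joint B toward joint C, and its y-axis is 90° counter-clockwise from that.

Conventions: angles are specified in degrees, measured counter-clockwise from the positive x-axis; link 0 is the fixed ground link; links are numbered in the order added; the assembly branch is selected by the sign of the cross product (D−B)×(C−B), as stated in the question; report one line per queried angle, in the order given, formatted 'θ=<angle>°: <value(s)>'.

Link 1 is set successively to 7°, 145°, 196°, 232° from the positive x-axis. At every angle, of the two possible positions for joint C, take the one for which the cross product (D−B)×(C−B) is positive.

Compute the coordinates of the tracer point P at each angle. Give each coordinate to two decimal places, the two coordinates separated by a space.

A=(0,0), D=(9.00,0)
θ=7°: B = A + 1.00·(cos7°, sin7°) = (0.9925, 0.1219)
θ=7°: |BD| = 8.0084
θ=7°: circle(B,5.00) ∩ circle(D,8.00): a=1.5692, h=4.7474
θ=7°:   candidates: C₊=(2.6339,4.8448) cross=38.019; C₋=(2.4894,-4.6488) cross=-38.019
θ=7°:   branch + wants cross > 0 → take C=(2.6339,4.8448) (cross=38.019)
θ=7°: ex = (C−B)/|BC| = (0.3283,0.9446); ey = (-0.9446,0.3283)
θ=7°: P = B + 1.60·ex + 3.21·ey = (-1.5144,2.6869)
θ=145°: B = A + 1.00·(cos145°, sin145°) = (-0.8192, 0.5736)
θ=145°: |BD| = 9.8359
θ=145°: circle(B,5.00) ∩ circle(D,8.00): a=2.9354, h=4.0476
θ=145°:   candidates: C₊=(2.3473,4.4431) cross=39.812; C₋=(1.8752,-3.6384) cross=-39.812
θ=145°:   branch + wants cross > 0 → take C=(2.3473,4.4431) (cross=39.812)
θ=145°: ex = (C−B)/|BC| = (0.6333,0.7739); ey = (-0.7739,0.6333)
θ=145°: P = B + 1.60·ex + 3.21·ey = (-2.2902,3.8447)
θ=196°: B = A + 1.00·(cos196°, sin196°) = (-0.9613, -0.2756)
θ=196°: |BD| = 9.9651
θ=196°: circle(B,5.00) ∩ circle(D,8.00): a=3.0257, h=3.9806
θ=196°:   candidates: C₊=(1.9532,3.7871) cross=39.667; C₋=(2.1734,-4.1710) cross=-39.667
θ=196°:   branch + wants cross > 0 → take C=(1.9532,3.7871) (cross=39.667)
θ=196°: ex = (C−B)/|BC| = (0.5829,0.8126); ey = (-0.8126,0.5829)
θ=196°: P = B + 1.60·ex + 3.21·ey = (-2.6369,2.8955)
θ=232°: B = A + 1.00·(cos232°, sin232°) = (-0.6157, -0.7880)
θ=232°: |BD| = 9.6479
θ=232°: circle(B,5.00) ∩ circle(D,8.00): a=2.8028, h=4.1406
θ=232°:   candidates: C₊=(1.8396,3.5677) cross=39.948; C₋=(2.5159,-4.6858) cross=-39.948
θ=232°:   branch + wants cross > 0 → take C=(1.8396,3.5677) (cross=39.948)
θ=232°: ex = (C−B)/|BC| = (0.4910,0.8711); ey = (-0.8711,0.4910)
θ=232°: P = B + 1.60·ex + 3.21·ey = (-2.6263,2.1821)

θ=7°: -1.51 2.69
θ=145°: -2.29 3.84
θ=196°: -2.64 2.90
θ=232°: -2.63 2.18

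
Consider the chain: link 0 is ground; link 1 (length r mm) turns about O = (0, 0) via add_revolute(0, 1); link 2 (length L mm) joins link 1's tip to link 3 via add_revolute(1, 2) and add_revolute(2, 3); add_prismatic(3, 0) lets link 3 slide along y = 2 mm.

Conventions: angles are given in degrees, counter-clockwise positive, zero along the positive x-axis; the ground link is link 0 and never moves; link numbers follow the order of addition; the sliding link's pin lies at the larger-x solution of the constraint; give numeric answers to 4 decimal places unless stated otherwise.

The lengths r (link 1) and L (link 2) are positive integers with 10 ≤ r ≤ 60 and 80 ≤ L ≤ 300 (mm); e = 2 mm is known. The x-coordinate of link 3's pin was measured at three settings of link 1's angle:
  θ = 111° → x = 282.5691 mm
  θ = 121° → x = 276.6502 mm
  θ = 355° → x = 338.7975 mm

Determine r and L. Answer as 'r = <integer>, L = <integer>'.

constraint per measurement: (x − r cos θ)² + (r sin θ − e)² = L²
subtracting the θ₁ and θ₂ equations cancels the r² and L² terms:
r = (x₁² − x₂²) / (2[(x₁cos θ₁ + e sin θ₁) − (x₂cos θ₂ + e sin θ₂)]) = 40.0000 → r = 40
L² = (x₁ − r cos θ₁)² + (r sin θ₁ − e)² = 89401.0201 → L = 299.0000 → L = 299
check at θ₃=355°: x = 338.7975 (printed 338.7975) ✓

r = 40, L = 299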